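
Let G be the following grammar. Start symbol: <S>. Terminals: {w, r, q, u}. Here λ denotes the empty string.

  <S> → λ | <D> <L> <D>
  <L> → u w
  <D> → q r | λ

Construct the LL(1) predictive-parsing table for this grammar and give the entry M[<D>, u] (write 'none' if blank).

FIRST(<L>) = {u}
FIRST(<D>) = {λ, q}
FIRST(<S>) = {λ, q, u}  (via <D> <L> <D>)
FOLLOW(<S>) includes $ since <S> is the start symbol.
FOLLOW(<S>): <S> appears on no right-hand side. Thus FOLLOW(<S>) = {$}.
FOLLOW(<D>): in <S>→<D> <L> <D> (occurrence 1), <D> is followed by <L> <D> with FIRST {u}; in <S>→<D> <L> <D> (occurrence 2), the suffix after <D> is empty, so FOLLOW(<D>) ⊇ FOLLOW(<S>) = {$}. Thus FOLLOW(<D>) = {$, u}.
For <D> → q r: FIRST(q r) = {q}, so it goes in M[<D>, t] for t ∈ {q}.
For <D> → λ: FIRST(λ) = {λ}, so it goes in M[<D>, t] for t ∈ {}; since λ ∈ FIRST, also for every t ∈ FOLLOW(<D>) = {$, u}.

<D> → λ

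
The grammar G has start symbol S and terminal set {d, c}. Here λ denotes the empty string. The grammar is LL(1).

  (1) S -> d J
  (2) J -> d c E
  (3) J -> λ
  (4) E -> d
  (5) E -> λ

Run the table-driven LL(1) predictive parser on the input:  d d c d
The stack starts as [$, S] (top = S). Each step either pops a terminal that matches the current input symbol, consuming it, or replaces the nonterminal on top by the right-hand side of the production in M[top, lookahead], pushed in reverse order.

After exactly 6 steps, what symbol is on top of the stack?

     Stack    Input      Action
  1  $ S      d d c d $  expand S -> d J
  2  $ J d    d d c d $  match d
  3  $ J      d c d $    expand J -> d c E
  4  $ E c d  d c d $    match d
  5  $ E c    c d $      match c
  6  $ E      d $        expand E -> d
Stack after step 6: $ d (top = d).

d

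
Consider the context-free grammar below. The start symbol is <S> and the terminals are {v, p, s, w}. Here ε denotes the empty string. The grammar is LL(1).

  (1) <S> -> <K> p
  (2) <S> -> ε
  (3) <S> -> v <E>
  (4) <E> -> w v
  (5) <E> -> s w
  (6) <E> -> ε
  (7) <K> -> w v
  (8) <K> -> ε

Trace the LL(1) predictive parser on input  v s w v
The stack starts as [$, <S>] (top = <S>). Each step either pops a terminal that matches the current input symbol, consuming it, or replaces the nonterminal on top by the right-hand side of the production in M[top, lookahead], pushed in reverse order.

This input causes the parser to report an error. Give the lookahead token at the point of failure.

v

     Stack    Input      Action
  1  $ <S>    v s w v $  expand <S> -> v <E>
  2  $ <E> v  v s w v $  match v
  3  $ <E>    s w v $    expand <E> -> s w
  4  $ w s    s w v $    match s
  5  $ w      w v $      match w
  6  $        v $        error: stack empty but input remains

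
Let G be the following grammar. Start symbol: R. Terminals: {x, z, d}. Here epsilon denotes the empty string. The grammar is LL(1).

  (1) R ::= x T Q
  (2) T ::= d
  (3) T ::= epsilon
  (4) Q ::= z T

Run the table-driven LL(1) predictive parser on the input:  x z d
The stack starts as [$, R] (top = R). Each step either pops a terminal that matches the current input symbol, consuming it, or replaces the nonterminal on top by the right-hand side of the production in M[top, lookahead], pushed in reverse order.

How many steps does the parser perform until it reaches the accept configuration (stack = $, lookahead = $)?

     Stack    Input    Action
  1  $ R      x z d $  expand R ::= x T Q
  2  $ Q T x  x z d $  match x
  3  $ Q T    z d $    expand T ::= epsilon
  4  $ Q      z d $    expand Q ::= z T
  5  $ T z    z d $    match z
  6  $ T      d $      expand T ::= d
  7  $ d      d $      match d
Accept reached after 7 steps.

7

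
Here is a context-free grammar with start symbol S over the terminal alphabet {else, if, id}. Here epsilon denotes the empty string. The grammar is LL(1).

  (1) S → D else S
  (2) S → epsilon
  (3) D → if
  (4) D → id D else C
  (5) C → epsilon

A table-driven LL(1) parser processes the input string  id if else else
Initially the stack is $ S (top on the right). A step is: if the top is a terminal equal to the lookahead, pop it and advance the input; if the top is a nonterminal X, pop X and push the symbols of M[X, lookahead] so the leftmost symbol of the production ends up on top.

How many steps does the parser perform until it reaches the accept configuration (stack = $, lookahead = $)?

     Stack                 Input              Action
  1  $ S                   id if else else $  expand S → D else S
  2  $ S else D            id if else else $  expand D → id D else C
  3  $ S else C else D id  id if else else $  match id
  4  $ S else C else D     if else else $     expand D → if
  5  $ S else C else if    if else else $     match if
  6  $ S else C else       else else $        match else
  7  $ S else C            else $             expand C → epsilon
  8  $ S else              else $             match else
  9  $ S                   $                  expand S → epsilon
Accept reached after 9 steps.

9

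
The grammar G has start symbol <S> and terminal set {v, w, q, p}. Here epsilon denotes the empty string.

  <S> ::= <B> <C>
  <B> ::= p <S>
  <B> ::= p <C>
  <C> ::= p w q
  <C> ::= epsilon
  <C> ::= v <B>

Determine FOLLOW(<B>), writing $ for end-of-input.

FIRST(<B>): from <B>::=p <S> we get {p}; from <B>::=p <C> we get {p}. So FIRST(<B>) = {p}.
FIRST(<C>): from <C>::=p w q we get {p}; from <C>::=epsilon we get {epsilon}; from <C>::=v <B> we get {v}. So FIRST(<C>) = {epsilon, p, v}.
FIRST(<S>): from <S>::=<B> <C> we get {p}. So FIRST(<S>) = {p}.
FOLLOW(<S>) includes $ since <S> is the start symbol.
FOLLOW(<S>): in <B>::=p <S>, the suffix after <S> is empty, so FOLLOW(<S>) ⊇ FOLLOW(<B>) = {$, p, v}. Thus FOLLOW(<S>) = {$, p, v}.
FOLLOW(<B>): in <S>::=<B> <C>, <B> is followed by <C> with FIRST {epsilon, p, v}; in <S>::=<B> <C>, the suffix after <B> is nullable, so FOLLOW(<B>) ⊇ FOLLOW(<S>) = {$, p, v}; in <C>::=v <B>, the suffix after <B> is empty, so FOLLOW(<B>) ⊇ FOLLOW(<C>) = {$, p, v}. Thus FOLLOW(<B>) = {$, p, v}.
FOLLOW(<C>): in <S>::=<B> <C>, the suffix after <C> is empty, so FOLLOW(<C>) ⊇ FOLLOW(<S>) = {$, p, v}; in <B>::=p <C>, the suffix after <C> is empty, so FOLLOW(<C>) ⊇ FOLLOW(<B>) = {$, p, v}. Thus FOLLOW(<C>) = {$, p, v}.

{$, p, v}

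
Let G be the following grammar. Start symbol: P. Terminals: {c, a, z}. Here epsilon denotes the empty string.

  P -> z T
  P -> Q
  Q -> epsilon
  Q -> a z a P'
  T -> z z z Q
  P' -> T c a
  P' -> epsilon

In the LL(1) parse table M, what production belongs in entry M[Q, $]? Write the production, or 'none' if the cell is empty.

Q -> epsilon

FIRST(Q): from Q->epsilon we get {epsilon}; from Q->a z a P' we get {a}. So FIRST(Q) = {epsilon, a}.
FIRST(T): from T->z z z Q we get {z}. So FIRST(T) = {z}.
FIRST(P): from P->z T we get {z}; from P->Q we get {epsilon, a}. So FIRST(P) = {epsilon, a, z}.
FIRST(P'): from P'->T c a we get {z}; from P'->epsilon we get {epsilon}. So FIRST(P') = {epsilon, z}.
FOLLOW(P) includes $ since P is the start symbol.
FOLLOW(P): P appears on no right-hand side. Thus FOLLOW(P) = {$}.
FOLLOW(T): in P->z T, the suffix after T is empty, so FOLLOW(T) ⊇ FOLLOW(P) = {$}; in P'->T c a, T is followed by c a with FIRST {c}. Thus FOLLOW(T) = {$, c}.
FOLLOW(Q): in P->Q, the suffix after Q is empty, so FOLLOW(Q) ⊇ FOLLOW(P) = {$}; in T->z z z Q, the suffix after Q is empty, so FOLLOW(Q) ⊇ FOLLOW(T) = {$, c}. Thus FOLLOW(Q) = {$, c}.
For Q -> epsilon: FIRST(epsilon) = {epsilon}, so it goes in M[Q, t] for t ∈ {}; since epsilon ∈ FIRST, also for every t ∈ FOLLOW(Q) = {$, c}.
For Q -> a z a P': FIRST(a z a P') = {a}, so it goes in M[Q, t] for t ∈ {a}.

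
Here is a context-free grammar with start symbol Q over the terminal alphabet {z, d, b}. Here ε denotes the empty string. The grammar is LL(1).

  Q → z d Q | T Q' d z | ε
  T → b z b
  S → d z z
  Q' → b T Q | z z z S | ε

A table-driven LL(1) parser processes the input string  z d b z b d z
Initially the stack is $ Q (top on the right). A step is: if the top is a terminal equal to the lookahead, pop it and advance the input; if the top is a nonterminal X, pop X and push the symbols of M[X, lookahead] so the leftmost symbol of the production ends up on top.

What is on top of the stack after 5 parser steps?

     Stack       Input            Action
  1  $ Q         z d b z b d z $  expand Q → z d Q
  2  $ Q d z     z d b z b d z $  match z
  3  $ Q d       d b z b d z $    match d
  4  $ Q         b z b d z $      expand Q → T Q' d z
  5  $ z d Q' T  b z b d z $      expand T → b z b
Stack after step 5: $ z d Q' b z b (top = b).

b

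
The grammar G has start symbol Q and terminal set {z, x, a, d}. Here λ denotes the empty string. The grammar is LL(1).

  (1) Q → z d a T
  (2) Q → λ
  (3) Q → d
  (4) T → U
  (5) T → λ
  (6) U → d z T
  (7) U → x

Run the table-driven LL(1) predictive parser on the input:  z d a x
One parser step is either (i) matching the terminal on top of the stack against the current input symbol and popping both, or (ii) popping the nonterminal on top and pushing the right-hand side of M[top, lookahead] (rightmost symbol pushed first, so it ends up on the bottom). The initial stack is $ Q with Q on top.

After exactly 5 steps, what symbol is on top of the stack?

     Stack      Input      Action
  1  $ Q        z d a x $  expand Q → z d a T
  2  $ T a d z  z d a x $  match z
  3  $ T a d    d a x $    match d
  4  $ T a      a x $      match a
  5  $ T        x $        expand T → U
Stack after step 5: $ U (top = U).

U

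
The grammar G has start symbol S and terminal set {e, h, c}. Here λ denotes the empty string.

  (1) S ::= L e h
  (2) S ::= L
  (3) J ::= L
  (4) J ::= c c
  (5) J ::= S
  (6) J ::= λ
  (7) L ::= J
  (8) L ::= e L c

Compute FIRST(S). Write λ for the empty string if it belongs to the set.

{λ, c, e}

FIRST(S) = {λ, c, e}  (via L e h, L)
FIRST(J) = {λ, c, e}  (via L, S)
FIRST(L) = {λ, c, e}  (via J)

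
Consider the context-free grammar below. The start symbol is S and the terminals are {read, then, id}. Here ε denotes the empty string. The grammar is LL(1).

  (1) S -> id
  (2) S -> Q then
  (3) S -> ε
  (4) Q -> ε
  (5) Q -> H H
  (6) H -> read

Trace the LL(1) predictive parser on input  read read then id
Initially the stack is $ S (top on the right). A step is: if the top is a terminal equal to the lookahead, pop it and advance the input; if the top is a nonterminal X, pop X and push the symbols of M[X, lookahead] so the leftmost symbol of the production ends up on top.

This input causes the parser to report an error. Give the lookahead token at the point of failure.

id

step 1: stack=$ S  input=read read then id $  — expand S -> Q then
step 2: stack=$ then Q  input=read read then id $  — expand Q -> H H
step 3: stack=$ then H H  input=read read then id $  — expand H -> read
step 4: stack=$ then H read  input=read read then id $  — match read
step 5: stack=$ then H  input=read then id $  — expand H -> read
step 6: stack=$ then read  input=read then id $  — match read
step 7: stack=$ then  input=then id $  — match then
step 8: stack=$  input=id $  — error: stack empty but input remains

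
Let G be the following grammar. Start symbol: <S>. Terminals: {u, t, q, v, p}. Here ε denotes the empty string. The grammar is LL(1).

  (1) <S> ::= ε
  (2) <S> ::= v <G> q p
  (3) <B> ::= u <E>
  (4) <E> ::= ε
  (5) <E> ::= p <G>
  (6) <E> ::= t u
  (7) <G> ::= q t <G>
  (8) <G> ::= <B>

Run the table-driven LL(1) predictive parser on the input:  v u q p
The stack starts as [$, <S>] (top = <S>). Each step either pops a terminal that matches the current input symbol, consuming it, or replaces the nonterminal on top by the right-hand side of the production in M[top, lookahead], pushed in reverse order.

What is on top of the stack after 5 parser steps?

step 1: stack=$ <S>  input=v u q p $  — expand <S> ::= v <G> q p
step 2: stack=$ p q <G> v  input=v u q p $  — match v
step 3: stack=$ p q <G>  input=u q p $  — expand <G> ::= <B>
step 4: stack=$ p q <B>  input=u q p $  — expand <B> ::= u <E>
step 5: stack=$ p q <E> u  input=u q p $  — match u
Stack after step 5: $ p q <E> (top = <E>).

<E>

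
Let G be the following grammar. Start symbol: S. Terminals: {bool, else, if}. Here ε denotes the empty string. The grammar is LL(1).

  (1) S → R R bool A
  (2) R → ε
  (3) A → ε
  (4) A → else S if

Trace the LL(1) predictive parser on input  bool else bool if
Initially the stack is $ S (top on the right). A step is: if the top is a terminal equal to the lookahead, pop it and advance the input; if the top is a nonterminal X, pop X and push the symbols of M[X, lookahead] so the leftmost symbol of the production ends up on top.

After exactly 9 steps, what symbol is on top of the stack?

step 1: stack=$ S  input=bool else bool if $  — expand S → R R bool A
step 2: stack=$ A bool R R  input=bool else bool if $  — expand R → ε
step 3: stack=$ A bool R  input=bool else bool if $  — expand R → ε
step 4: stack=$ A bool  input=bool else bool if $  — match bool
step 5: stack=$ A  input=else bool if $  — expand A → else S if
step 6: stack=$ if S else  input=else bool if $  — match else
step 7: stack=$ if S  input=bool if $  — expand S → R R bool A
step 8: stack=$ if A bool R R  input=bool if $  — expand R → ε
step 9: stack=$ if A bool R  input=bool if $  — expand R → ε
Stack after step 9: $ if A bool (top = bool).

bool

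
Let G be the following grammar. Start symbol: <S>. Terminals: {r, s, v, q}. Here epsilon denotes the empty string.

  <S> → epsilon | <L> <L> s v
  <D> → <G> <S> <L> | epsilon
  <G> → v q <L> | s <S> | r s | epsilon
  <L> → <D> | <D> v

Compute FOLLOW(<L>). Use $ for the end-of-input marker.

{r, s, v}

FIRST(<G>): from <G>→v q <L> we get {v}; from <G>→s <S> we get {s}; from <G>→r s we get {r}; from <G>→epsilon we get {epsilon}. So FIRST(<G>) = {epsilon, r, s, v}.
FIRST(<S>): from <S>→epsilon we get {epsilon}; from <S>→<L> <L> s v we get {r, s, v}. So FIRST(<S>) = {epsilon, r, s, v}.
FIRST(<D>): from <D>→<G> <S> <L> we get {epsilon, r, s, v}; from <D>→epsilon we get {epsilon}. So FIRST(<D>) = {epsilon, r, s, v}.
FIRST(<L>): from <L>→<D> we get {epsilon, r, s, v}; from <L>→<D> v we get {r, s, v}. So FIRST(<L>) = {epsilon, r, s, v}.
FOLLOW(<S>) includes $ since <S> is the start symbol.
FOLLOW(<S>): in <D>→<G> <S> <L>, <S> is followed by <L> with FIRST {epsilon, r, s, v}; in <D>→<G> <S> <L>, the suffix after <S> is nullable, so FOLLOW(<S>) ⊇ FOLLOW(<D>) = {r, s, v}; in <G>→s <S>, the suffix after <S> is empty, so FOLLOW(<S>) ⊇ FOLLOW(<G>) = {r, s, v}. Thus FOLLOW(<S>) = {$, r, s, v}.
FOLLOW(<D>): in <L>→<D>, the suffix after <D> is empty, so FOLLOW(<D>) ⊇ FOLLOW(<L>) = {r, s, v}; in <L>→<D> v, <D> is followed by v with FIRST {v}. Thus FOLLOW(<D>) = {r, s, v}.
FOLLOW(<G>): in <D>→<G> <S> <L>, <G> is followed by <S> <L> with FIRST {epsilon, r, s, v}; in <D>→<G> <S> <L>, the suffix after <G> is nullable, so FOLLOW(<G>) ⊇ FOLLOW(<D>) = {r, s, v}. Thus FOLLOW(<G>) = {r, s, v}.
FOLLOW(<L>): in <S>→<L> <L> s v (occurrence 1), <L> is followed by <L> s v with FIRST {r, s, v}; in <S>→<L> <L> s v (occurrence 2), <L> is followed by s v with FIRST {s}; in <D>→<G> <S> <L>, the suffix after <L> is empty, so FOLLOW(<L>) ⊇ FOLLOW(<D>) = {r, s, v}; in <G>→v q <L>, the suffix after <L> is empty, so FOLLOW(<L>) ⊇ FOLLOW(<G>) = {r, s, v}. Thus FOLLOW(<L>) = {r, s, v}.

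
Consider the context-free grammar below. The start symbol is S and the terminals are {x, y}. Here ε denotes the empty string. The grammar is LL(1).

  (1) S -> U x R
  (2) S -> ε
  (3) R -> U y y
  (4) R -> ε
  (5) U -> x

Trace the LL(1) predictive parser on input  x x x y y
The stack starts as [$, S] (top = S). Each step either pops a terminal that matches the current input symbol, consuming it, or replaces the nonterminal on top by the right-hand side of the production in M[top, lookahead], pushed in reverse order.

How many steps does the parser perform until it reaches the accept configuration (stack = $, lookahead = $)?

step 1: stack=$ S  input=x x x y y $  — expand S -> U x R
step 2: stack=$ R x U  input=x x x y y $  — expand U -> x
step 3: stack=$ R x x  input=x x x y y $  — match x
step 4: stack=$ R x  input=x x y y $  — match x
step 5: stack=$ R  input=x y y $  — expand R -> U y y
step 6: stack=$ y y U  input=x y y $  — expand U -> x
step 7: stack=$ y y x  input=x y y $  — match x
step 8: stack=$ y y  input=y y $  — match y
step 9: stack=$ y  input=y $  — match y
Accept reached after 9 steps.

9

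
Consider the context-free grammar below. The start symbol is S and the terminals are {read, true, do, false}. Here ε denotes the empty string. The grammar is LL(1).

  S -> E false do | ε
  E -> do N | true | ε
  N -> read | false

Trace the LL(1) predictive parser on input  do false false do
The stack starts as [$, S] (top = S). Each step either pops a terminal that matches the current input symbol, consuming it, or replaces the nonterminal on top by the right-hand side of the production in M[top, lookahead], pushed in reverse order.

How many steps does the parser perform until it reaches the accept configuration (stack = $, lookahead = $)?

     Stack             Input                Action
  1  $ S               do false false do $  expand S -> E false do
  2  $ do false E      do false false do $  expand E -> do N
  3  $ do false N do   do false false do $  match do
  4  $ do false N      false false do $     expand N -> false
  5  $ do false false  false false do $     match false
  6  $ do false        false do $           match false
  7  $ do              do $                 match do
Accept reached after 7 steps.

7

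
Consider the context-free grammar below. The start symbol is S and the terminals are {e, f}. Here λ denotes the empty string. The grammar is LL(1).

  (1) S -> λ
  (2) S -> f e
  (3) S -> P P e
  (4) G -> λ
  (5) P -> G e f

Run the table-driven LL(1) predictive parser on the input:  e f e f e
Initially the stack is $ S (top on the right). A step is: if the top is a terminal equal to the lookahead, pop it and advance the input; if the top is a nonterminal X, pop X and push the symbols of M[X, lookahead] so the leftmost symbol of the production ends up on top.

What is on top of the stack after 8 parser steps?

f

step 1: stack=$ S  input=e f e f e $  — expand S -> P P e
step 2: stack=$ e P P  input=e f e f e $  — expand P -> G e f
step 3: stack=$ e P f e G  input=e f e f e $  — expand G -> λ
step 4: stack=$ e P f e  input=e f e f e $  — match e
step 5: stack=$ e P f  input=f e f e $  — match f
step 6: stack=$ e P  input=e f e $  — expand P -> G e f
step 7: stack=$ e f e G  input=e f e $  — expand G -> λ
step 8: stack=$ e f e  input=e f e $  — match e
Stack after step 8: $ e f (top = f).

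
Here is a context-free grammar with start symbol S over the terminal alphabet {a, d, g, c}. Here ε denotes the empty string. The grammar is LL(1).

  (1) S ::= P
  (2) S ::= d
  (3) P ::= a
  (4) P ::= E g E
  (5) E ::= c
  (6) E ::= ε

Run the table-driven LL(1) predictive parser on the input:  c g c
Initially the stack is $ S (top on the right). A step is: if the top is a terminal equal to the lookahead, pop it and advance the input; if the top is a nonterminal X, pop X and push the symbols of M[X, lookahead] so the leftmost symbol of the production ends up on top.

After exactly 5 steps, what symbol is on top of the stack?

E

step 1: stack=$ S  input=c g c $  — expand S ::= P
step 2: stack=$ P  input=c g c $  — expand P ::= E g E
step 3: stack=$ E g E  input=c g c $  — expand E ::= c
step 4: stack=$ E g c  input=c g c $  — match c
step 5: stack=$ E g  input=g c $  — match g
Stack after step 5: $ E (top = E).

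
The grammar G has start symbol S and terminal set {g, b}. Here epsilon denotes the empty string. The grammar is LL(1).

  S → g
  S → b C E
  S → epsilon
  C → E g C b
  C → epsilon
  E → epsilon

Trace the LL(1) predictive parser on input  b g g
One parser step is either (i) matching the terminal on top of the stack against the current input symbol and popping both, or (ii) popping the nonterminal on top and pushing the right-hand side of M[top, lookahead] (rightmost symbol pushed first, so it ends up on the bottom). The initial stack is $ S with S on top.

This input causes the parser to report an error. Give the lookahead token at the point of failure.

      Stack          Input    Action
   1  $ S            b g g $  expand S → b C E
   2  $ E C b        b g g $  match b
   3  $ E C          g g $    expand C → E g C b
   4  $ E b C g E    g g $    expand E → epsilon
   5  $ E b C g      g g $    match g
   6  $ E b C        g $      expand C → E g C b
   7  $ E b b C g E  g $      expand E → epsilon
   8  $ E b b C g    g $      match g
   9  $ E b b C      $        expand C → epsilon
  10  $ E b b        $        error: top is terminal b but lookahead is $

$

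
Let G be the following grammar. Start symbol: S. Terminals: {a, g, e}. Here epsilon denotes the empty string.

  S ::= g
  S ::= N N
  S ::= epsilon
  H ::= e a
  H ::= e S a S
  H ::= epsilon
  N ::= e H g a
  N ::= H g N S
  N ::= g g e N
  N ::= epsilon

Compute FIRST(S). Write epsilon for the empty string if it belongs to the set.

FIRST(H) = {epsilon, e}
FIRST(N) = {epsilon, e, g}  (via H g N S)
FIRST(S) = {epsilon, e, g}  (via N N)

{epsilon, e, g}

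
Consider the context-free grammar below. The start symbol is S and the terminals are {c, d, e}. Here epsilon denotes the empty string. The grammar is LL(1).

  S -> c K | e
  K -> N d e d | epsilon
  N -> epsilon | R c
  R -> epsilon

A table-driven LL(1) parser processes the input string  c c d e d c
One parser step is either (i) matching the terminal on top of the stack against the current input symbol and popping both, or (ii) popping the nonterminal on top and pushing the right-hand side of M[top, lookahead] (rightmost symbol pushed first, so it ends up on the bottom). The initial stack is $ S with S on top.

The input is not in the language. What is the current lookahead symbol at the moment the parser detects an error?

c

      Stack        Input          Action
   1  $ S          c c d e d c $  expand S -> c K
   2  $ K c        c c d e d c $  match c
   3  $ K          c d e d c $    expand K -> N d e d
   4  $ d e d N    c d e d c $    expand N -> R c
   5  $ d e d c R  c d e d c $    expand R -> epsilon
   6  $ d e d c    c d e d c $    match c
   7  $ d e d      d e d c $      match d
   8  $ d e        e d c $        match e
   9  $ d          d c $          match d
  10  $            c $            error: stack empty but input remains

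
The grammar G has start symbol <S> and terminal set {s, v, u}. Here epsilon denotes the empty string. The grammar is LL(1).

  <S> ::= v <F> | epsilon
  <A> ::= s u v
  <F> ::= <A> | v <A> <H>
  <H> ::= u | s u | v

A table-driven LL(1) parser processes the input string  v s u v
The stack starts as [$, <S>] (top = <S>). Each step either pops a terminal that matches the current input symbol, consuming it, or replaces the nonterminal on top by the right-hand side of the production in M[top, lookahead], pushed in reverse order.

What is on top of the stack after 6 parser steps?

     Stack    Input      Action
  1  $ <S>    v s u v $  expand <S> ::= v <F>
  2  $ <F> v  v s u v $  match v
  3  $ <F>    s u v $    expand <F> ::= <A>
  4  $ <A>    s u v $    expand <A> ::= s u v
  5  $ v u s  s u v $    match s
  6  $ v u    u v $      match u
Stack after step 6: $ v (top = v).

v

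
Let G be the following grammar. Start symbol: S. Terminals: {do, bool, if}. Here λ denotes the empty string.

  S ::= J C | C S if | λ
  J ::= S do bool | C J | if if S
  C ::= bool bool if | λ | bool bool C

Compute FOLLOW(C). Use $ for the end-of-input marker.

{$, bool, do, if}

FIRST(C): from C::=bool bool if we get {bool}; from C::=λ we get {λ}; from C::=bool bool C we get {bool}. So FIRST(C) = {λ, bool}.
FIRST(S): from S::=J C we get {bool, do, if}; from S::=C S if we get {bool, do, if}; from S::=λ we get {λ}. So FIRST(S) = {λ, bool, do, if}.
FIRST(J): from J::=S do bool we get {bool, do, if}; from J::=C J we get {bool, do, if}; from J::=if if S we get {if}. So FIRST(J) = {bool, do, if}.
FOLLOW(S) includes $ since S is the start symbol.
FOLLOW(S): in S::=C S if, S is followed by if with FIRST {if}; in J::=S do bool, S is followed by do bool with FIRST {do}; in J::=if if S, the suffix after S is empty, so FOLLOW(S) ⊇ FOLLOW(J) = {$, bool, do, if}. Thus FOLLOW(S) = {$, bool, do, if}.
FOLLOW(J): in S::=J C, J is followed by C with FIRST {λ, bool}; in S::=J C, the suffix after J is nullable, so FOLLOW(J) ⊇ FOLLOW(S) = {$, bool, do, if}; in J::=C J, the suffix after J is empty (adds nothing new). Thus FOLLOW(J) = {$, bool, do, if}.
FOLLOW(C): in S::=J C, the suffix after C is empty, so FOLLOW(C) ⊇ FOLLOW(S) = {$, bool, do, if}; in S::=C S if, C is followed by S if with FIRST {bool, do, if}; in J::=C J, C is followed by J with FIRST {bool, do, if}; in C::=bool bool C, the suffix after C is empty (adds nothing new). Thus FOLLOW(C) = {$, bool, do, if}.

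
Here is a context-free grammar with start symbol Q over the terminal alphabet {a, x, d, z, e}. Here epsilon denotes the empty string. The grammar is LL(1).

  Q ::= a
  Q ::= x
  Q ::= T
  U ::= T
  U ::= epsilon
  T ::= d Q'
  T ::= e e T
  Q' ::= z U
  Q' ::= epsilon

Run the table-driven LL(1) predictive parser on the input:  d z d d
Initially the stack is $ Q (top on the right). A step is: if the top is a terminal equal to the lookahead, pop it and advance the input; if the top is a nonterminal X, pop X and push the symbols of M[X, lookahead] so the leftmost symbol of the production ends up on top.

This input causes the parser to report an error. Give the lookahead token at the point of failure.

step 1: stack=$ Q  input=d z d d $  — expand Q ::= T
step 2: stack=$ T  input=d z d d $  — expand T ::= d Q'
step 3: stack=$ Q' d  input=d z d d $  — match d
step 4: stack=$ Q'  input=z d d $  — expand Q' ::= z U
step 5: stack=$ U z  input=z d d $  — match z
step 6: stack=$ U  input=d d $  — expand U ::= T
step 7: stack=$ T  input=d d $  — expand T ::= d Q'
step 8: stack=$ Q' d  input=d d $  — match d
step 9: stack=$ Q'  input=d $  — error: M[Q', d] is empty

d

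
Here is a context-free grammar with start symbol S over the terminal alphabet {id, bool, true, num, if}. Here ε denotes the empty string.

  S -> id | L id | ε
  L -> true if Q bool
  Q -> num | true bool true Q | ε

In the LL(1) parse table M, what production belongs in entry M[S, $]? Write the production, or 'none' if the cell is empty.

FIRST(L): from L->true if Q bool we get {true}. So FIRST(L) = {true}.
FIRST(Q): from Q->num we get {num}; from Q->true bool true Q we get {true}; from Q->ε we get {ε}. So FIRST(Q) = {ε, num, true}.
FIRST(S): from S->id we get {id}; from S->L id we get {true}; from S->ε we get {ε}. So FIRST(S) = {ε, id, true}.
FOLLOW(S) includes $ since S is the start symbol.
FOLLOW(S): S appears on no right-hand side. Thus FOLLOW(S) = {$}.
For S -> id: FIRST(id) = {id}, so it goes in M[S, t] for t ∈ {id}.
For S -> L id: FIRST(L id) = {true}, so it goes in M[S, t] for t ∈ {true}.
For S -> ε: FIRST(ε) = {ε}, so it goes in M[S, t] for t ∈ {}; since ε ∈ FIRST, also for every t ∈ FOLLOW(S) = {$}.

S -> ε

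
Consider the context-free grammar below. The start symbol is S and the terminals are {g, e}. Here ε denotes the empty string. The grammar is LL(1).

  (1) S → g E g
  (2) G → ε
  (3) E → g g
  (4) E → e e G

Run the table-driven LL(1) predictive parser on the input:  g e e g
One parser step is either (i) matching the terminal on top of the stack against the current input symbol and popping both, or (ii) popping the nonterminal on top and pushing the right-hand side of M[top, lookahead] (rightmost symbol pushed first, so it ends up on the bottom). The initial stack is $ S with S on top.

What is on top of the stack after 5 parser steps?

step 1: stack=$ S  input=g e e g $  — expand S → g E g
step 2: stack=$ g E g  input=g e e g $  — match g
step 3: stack=$ g E  input=e e g $  — expand E → e e G
step 4: stack=$ g G e e  input=e e g $  — match e
step 5: stack=$ g G e  input=e g $  — match e
Stack after step 5: $ g G (top = G).

G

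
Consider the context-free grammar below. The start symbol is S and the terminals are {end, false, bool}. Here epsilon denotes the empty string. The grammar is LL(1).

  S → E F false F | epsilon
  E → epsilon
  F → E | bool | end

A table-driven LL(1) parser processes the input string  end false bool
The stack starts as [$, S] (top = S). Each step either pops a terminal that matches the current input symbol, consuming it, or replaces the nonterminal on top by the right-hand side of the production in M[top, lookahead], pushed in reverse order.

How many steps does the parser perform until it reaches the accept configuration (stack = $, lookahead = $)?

7

     Stack          Input             Action
  1  $ S            end false bool $  expand S → E F false F
  2  $ F false F E  end false bool $  expand E → epsilon
  3  $ F false F    end false bool $  expand F → end
  4  $ F false end  end false bool $  match end
  5  $ F false      false bool $      match false
  6  $ F            bool $            expand F → bool
  7  $ bool         bool $            match bool
Accept reached after 7 steps.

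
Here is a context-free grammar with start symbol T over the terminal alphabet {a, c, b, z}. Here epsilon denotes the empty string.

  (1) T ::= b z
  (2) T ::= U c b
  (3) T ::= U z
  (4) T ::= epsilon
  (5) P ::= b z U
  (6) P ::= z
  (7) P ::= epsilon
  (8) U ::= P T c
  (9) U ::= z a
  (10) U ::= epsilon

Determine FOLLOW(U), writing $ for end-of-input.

{b, c, z}

FIRST(P): from P::=b z U we get {b}; from P::=z we get {z}; from P::=epsilon we get {epsilon}. So FIRST(P) = {epsilon, b, z}.
FIRST(T): from T::=b z we get {b}; from T::=U c b we get {b, c, z}; from T::=U z we get {b, c, z}; from T::=epsilon we get {epsilon}. So FIRST(T) = {epsilon, b, c, z}.
FIRST(U): from U::=P T c we get {b, c, z}; from U::=z a we get {z}; from U::=epsilon we get {epsilon}. So FIRST(U) = {epsilon, b, c, z}.
FOLLOW(T) includes $ since T is the start symbol.
FOLLOW(T): in U::=P T c, T is followed by c with FIRST {c}. Thus FOLLOW(T) = {$, c}.
FOLLOW(P): in U::=P T c, P is followed by T c with FIRST {b, c, z}. Thus FOLLOW(P) = {b, c, z}.
FOLLOW(U): in T::=U c b, U is followed by c b with FIRST {c}; in T::=U z, U is followed by z with FIRST {z}; in P::=b z U, the suffix after U is empty, so FOLLOW(U) ⊇ FOLLOW(P) = {b, c, z}. Thus FOLLOW(U) = {b, c, z}.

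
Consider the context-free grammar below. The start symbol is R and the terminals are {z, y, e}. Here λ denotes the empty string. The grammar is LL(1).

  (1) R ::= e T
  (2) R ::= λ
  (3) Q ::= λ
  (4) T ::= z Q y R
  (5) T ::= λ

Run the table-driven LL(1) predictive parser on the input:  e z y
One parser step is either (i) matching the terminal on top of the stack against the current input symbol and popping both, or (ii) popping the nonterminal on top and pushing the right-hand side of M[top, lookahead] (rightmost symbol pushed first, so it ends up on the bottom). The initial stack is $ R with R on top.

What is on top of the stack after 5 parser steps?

y

     Stack      Input    Action
  1  $ R        e z y $  expand R ::= e T
  2  $ T e      e z y $  match e
  3  $ T        z y $    expand T ::= z Q y R
  4  $ R y Q z  z y $    match z
  5  $ R y Q    y $      expand Q ::= λ
Stack after step 5: $ R y (top = y).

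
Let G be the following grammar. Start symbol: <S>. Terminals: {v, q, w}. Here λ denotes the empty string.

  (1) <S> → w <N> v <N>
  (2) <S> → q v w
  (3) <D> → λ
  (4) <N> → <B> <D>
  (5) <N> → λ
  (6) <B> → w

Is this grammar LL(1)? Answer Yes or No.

FIRST(<S>) = {q, w}
FIRST(<D>) = {λ}
FIRST(<N>) = {λ, w}
FIRST(<B>) = {w}
FOLLOW(<S>) = {$}
FOLLOW(<D>) = {$, v}
FOLLOW(<N>) = {$, v}
FOLLOW(<B>) = {$, v}
Each cell of M receives at most one production.

Yes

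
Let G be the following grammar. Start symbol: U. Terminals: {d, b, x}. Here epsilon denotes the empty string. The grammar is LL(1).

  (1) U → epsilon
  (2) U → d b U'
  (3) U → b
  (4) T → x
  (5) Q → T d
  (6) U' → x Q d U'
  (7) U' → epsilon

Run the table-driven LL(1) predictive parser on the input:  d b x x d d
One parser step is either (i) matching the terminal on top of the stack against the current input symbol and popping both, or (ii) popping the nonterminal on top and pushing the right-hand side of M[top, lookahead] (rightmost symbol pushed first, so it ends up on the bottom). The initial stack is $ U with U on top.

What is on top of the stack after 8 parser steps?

d

step 1: stack=$ U  input=d b x x d d $  — expand U → d b U'
step 2: stack=$ U' b d  input=d b x x d d $  — match d
step 3: stack=$ U' b  input=b x x d d $  — match b
step 4: stack=$ U'  input=x x d d $  — expand U' → x Q d U'
step 5: stack=$ U' d Q x  input=x x d d $  — match x
step 6: stack=$ U' d Q  input=x d d $  — expand Q → T d
step 7: stack=$ U' d d T  input=x d d $  — expand T → x
step 8: stack=$ U' d d x  input=x d d $  — match x
Stack after step 8: $ U' d d (top = d).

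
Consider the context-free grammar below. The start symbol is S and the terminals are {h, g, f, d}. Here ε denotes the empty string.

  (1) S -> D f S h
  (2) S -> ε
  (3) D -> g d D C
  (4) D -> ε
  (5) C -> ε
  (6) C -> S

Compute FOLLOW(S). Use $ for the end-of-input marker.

{$, f, g, h}

FIRST(D) = {ε, g}
FIRST(S) = {ε, f, g}  (via D f S h)
FIRST(C) = {ε, f, g}  (via S)
FOLLOW(S) includes $ since S is the start symbol.
FOLLOW(D): in S->D f S h, D is followed by f S h with FIRST {f}; in D->g d D C, D is followed by C with FIRST {ε, f, g}; in D->g d D C, the suffix after D is nullable (adds nothing new). Thus FOLLOW(D) = {f, g}.
FOLLOW(C): in D->g d D C, the suffix after C is empty, so FOLLOW(C) ⊇ FOLLOW(D) = {f, g}. Thus FOLLOW(C) = {f, g}.
FOLLOW(S): in S->D f S h, S is followed by h with FIRST {h}; in C->S, the suffix after S is empty, so FOLLOW(S) ⊇ FOLLOW(C) = {f, g}. Thus FOLLOW(S) = {$, f, g, h}.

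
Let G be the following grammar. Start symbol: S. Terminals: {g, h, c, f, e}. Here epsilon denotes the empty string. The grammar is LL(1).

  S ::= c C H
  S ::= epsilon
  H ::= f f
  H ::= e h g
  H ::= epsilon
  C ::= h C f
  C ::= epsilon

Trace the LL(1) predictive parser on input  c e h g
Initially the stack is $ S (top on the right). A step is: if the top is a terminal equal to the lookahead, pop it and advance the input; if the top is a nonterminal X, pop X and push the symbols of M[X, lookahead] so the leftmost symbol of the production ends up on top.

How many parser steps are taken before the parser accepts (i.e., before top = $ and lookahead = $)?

7

     Stack    Input      Action
  1  $ S      c e h g $  expand S ::= c C H
  2  $ H C c  c e h g $  match c
  3  $ H C    e h g $    expand C ::= epsilon
  4  $ H      e h g $    expand H ::= e h g
  5  $ g h e  e h g $    match e
  6  $ g h    h g $      match h
  7  $ g      g $        match g
Accept reached after 7 steps.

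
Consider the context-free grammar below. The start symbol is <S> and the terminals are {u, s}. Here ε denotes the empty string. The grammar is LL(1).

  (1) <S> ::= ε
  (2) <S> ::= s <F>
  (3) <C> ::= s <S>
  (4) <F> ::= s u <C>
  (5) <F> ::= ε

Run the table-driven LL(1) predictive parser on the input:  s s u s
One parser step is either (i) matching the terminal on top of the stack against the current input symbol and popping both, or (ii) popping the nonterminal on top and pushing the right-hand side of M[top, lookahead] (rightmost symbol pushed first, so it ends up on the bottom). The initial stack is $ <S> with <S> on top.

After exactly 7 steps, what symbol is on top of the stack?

<S>

step 1: stack=$ <S>  input=s s u s $  — expand <S> ::= s <F>
step 2: stack=$ <F> s  input=s s u s $  — match s
step 3: stack=$ <F>  input=s u s $  — expand <F> ::= s u <C>
step 4: stack=$ <C> u s  input=s u s $  — match s
step 5: stack=$ <C> u  input=u s $  — match u
step 6: stack=$ <C>  input=s $  — expand <C> ::= s <S>
step 7: stack=$ <S> s  input=s $  — match s
Stack after step 7: $ <S> (top = <S>).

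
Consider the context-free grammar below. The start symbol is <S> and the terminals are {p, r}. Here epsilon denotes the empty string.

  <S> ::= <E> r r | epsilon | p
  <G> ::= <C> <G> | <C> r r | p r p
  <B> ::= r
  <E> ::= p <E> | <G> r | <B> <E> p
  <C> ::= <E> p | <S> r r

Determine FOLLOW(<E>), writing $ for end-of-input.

FIRST(<B>): from <B>::=r we get {r}. So FIRST(<B>) = {r}.
FIRST(<S>): from <S>::=<E> r r we get {p, r}; from <S>::=epsilon we get {epsilon}; from <S>::=p we get {p}. So FIRST(<S>) = {epsilon, p, r}.
FIRST(<G>): from <G>::=<C> <G> we get {p, r}; from <G>::=<C> r r we get {p, r}; from <G>::=p r p we get {p}. So FIRST(<G>) = {p, r}.
FIRST(<E>): from <E>::=p <E> we get {p}; from <E>::=<G> r we get {p, r}; from <E>::=<B> <E> p we get {r}. So FIRST(<E>) = {p, r}.
FIRST(<C>): from <C>::=<E> p we get {p, r}; from <C>::=<S> r r we get {p, r}. So FIRST(<C>) = {p, r}.
FOLLOW(<S>) includes $ since <S> is the start symbol.
FOLLOW(<S>): in <C>::=<S> r r, <S> is followed by r r with FIRST {r}. Thus FOLLOW(<S>) = {$, r}.
FOLLOW(<G>): in <G>::=<C> <G>, the suffix after <G> is empty (adds nothing new); in <E>::=<G> r, <G> is followed by r with FIRST {r}. Thus FOLLOW(<G>) = {r}.
FOLLOW(<B>): in <E>::=<B> <E> p, <B> is followed by <E> p with FIRST {p, r}. Thus FOLLOW(<B>) = {p, r}.
FOLLOW(<E>): in <S>::=<E> r r, <E> is followed by r r with FIRST {r}; in <E>::=p <E>, the suffix after <E> is empty (adds nothing new); in <E>::=<B> <E> p, <E> is followed by p with FIRST {p}; in <C>::=<E> p, <E> is followed by p with FIRST {p}. Thus FOLLOW(<E>) = {p, r}.
FOLLOW(<C>): in <G>::=<C> <G>, <C> is followed by <G> with FIRST {p, r}; in <G>::=<C> r r, <C> is followed by r r with FIRST {r}. Thus FOLLOW(<C>) = {p, r}.

{p, r}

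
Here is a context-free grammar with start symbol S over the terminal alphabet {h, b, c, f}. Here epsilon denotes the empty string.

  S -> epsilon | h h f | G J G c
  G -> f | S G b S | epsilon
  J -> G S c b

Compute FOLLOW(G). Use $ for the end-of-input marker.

FIRST(S): from S->epsilon we get {epsilon}; from S->h h f we get {h}; from S->G J G c we get {b, c, f, h}. So FIRST(S) = {epsilon, b, c, f, h}.
FIRST(G): from G->f we get {f}; from G->S G b S we get {b, c, f, h}; from G->epsilon we get {epsilon}. So FIRST(G) = {epsilon, b, c, f, h}.
FIRST(J): from J->G S c b we get {b, c, f, h}. So FIRST(J) = {b, c, f, h}.
FOLLOW(S) includes $ since S is the start symbol.
FOLLOW(G): in S->G J G c (occurrence 1), G is followed by J G c with FIRST {b, c, f, h}; in S->G J G c (occurrence 2), G is followed by c with FIRST {c}; in G->S G b S, G is followed by b S with FIRST {b}; in J->G S c b, G is followed by S c b with FIRST {b, c, f, h}. Thus FOLLOW(G) = {b, c, f, h}.
FOLLOW(S): in G->S G b S (occurrence 1), S is followed by G b S with FIRST {b, c, f, h}; in G->S G b S (occurrence 2), the suffix after S is empty, so FOLLOW(S) ⊇ FOLLOW(G) = {b, c, f, h}; in J->G S c b, S is followed by c b with FIRST {c}. Thus FOLLOW(S) = {$, b, c, f, h}.
FOLLOW(J): in S->G J G c, J is followed by G c with FIRST {b, c, f, h}. Thus FOLLOW(J) = {b, c, f, h}.

{b, c, f, h}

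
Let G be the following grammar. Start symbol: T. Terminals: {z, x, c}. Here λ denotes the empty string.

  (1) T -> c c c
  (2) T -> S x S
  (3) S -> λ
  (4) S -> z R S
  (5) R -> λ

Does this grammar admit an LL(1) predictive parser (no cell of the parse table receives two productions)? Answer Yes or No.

Yes

FIRST(T) = {c, x, z}
FIRST(S) = {λ, z}
FIRST(R) = {λ}
FOLLOW(T) = {$}
FOLLOW(S) = {$, x}
FOLLOW(R) = {$, x, z}
Each cell of M receives at most one production.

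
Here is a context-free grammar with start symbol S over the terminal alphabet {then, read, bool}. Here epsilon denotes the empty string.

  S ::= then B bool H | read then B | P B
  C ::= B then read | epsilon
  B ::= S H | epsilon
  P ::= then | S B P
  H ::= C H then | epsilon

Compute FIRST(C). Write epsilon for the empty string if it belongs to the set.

{epsilon, read, then}

FIRST(S): from S::=then B bool H we get {then}; from S::=read then B we get {read}; from S::=P B we get {read, then}. So FIRST(S) = {read, then}.
FIRST(B): from B::=S H we get {read, then}; from B::=epsilon we get {epsilon}. So FIRST(B) = {epsilon, read, then}.
FIRST(P): from P::=then we get {then}; from P::=S B P we get {read, then}. So FIRST(P) = {read, then}.
FIRST(C): from C::=B then read we get {read, then}; from C::=epsilon we get {epsilon}. So FIRST(C) = {epsilon, read, then}.
FIRST(H): from H::=C H then we get {read, then}; from H::=epsilon we get {epsilon}. So FIRST(H) = {epsilon, read, then}.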